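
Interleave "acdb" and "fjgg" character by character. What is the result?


Interleaving "acdb" and "fjgg":
  Position 0: 'a' from first, 'f' from second => "af"
  Position 1: 'c' from first, 'j' from second => "cj"
  Position 2: 'd' from first, 'g' from second => "dg"
  Position 3: 'b' from first, 'g' from second => "bg"
Result: afcjdgbg

afcjdgbg


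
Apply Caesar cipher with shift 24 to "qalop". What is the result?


Caesar cipher: shift "qalop" by 24
  'q' (pos 16) + 24 = pos 14 = 'o'
  'a' (pos 0) + 24 = pos 24 = 'y'
  'l' (pos 11) + 24 = pos 9 = 'j'
  'o' (pos 14) + 24 = pos 12 = 'm'
  'p' (pos 15) + 24 = pos 13 = 'n'
Result: oyjmn

oyjmn


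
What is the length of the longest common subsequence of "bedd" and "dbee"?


LCS of "bedd" and "dbee"
DP table:
           d    b    e    e
      0    0    0    0    0
  b   0    0    1    1    1
  e   0    0    1    2    2
  d   0    1    1    2    2
  d   0    1    1    2    2
LCS length = dp[4][4] = 2

2


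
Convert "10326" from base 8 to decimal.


Input: "10326" in base 8
Positional expansion:
  Digit '1' (value 1) x 8^4 = 4096
  Digit '0' (value 0) x 8^3 = 0
  Digit '3' (value 3) x 8^2 = 192
  Digit '2' (value 2) x 8^1 = 16
  Digit '6' (value 6) x 8^0 = 6
Sum = 4310

4310


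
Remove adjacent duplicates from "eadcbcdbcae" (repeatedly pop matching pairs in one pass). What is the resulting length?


Input: eadcbcdbcae
Stack-based adjacent duplicate removal:
  Read 'e': push. Stack: e
  Read 'a': push. Stack: ea
  Read 'd': push. Stack: ead
  Read 'c': push. Stack: eadc
  Read 'b': push. Stack: eadcb
  Read 'c': push. Stack: eadcbc
  Read 'd': push. Stack: eadcbcd
  Read 'b': push. Stack: eadcbcdb
  Read 'c': push. Stack: eadcbcdbc
  Read 'a': push. Stack: eadcbcdbca
  Read 'e': push. Stack: eadcbcdbcae
Final stack: "eadcbcdbcae" (length 11)

11


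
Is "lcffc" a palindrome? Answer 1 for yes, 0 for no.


Input: lcffc
Reversed: cffcl
  Compare pos 0 ('l') with pos 4 ('c'): MISMATCH
  Compare pos 1 ('c') with pos 3 ('f'): MISMATCH
Result: not a palindrome

0


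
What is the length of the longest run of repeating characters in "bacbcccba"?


Input: "bacbcccba"
Scanning for longest run:
  Position 1 ('a'): new char, reset run to 1
  Position 2 ('c'): new char, reset run to 1
  Position 3 ('b'): new char, reset run to 1
  Position 4 ('c'): new char, reset run to 1
  Position 5 ('c'): continues run of 'c', length=2
  Position 6 ('c'): continues run of 'c', length=3
  Position 7 ('b'): new char, reset run to 1
  Position 8 ('a'): new char, reset run to 1
Longest run: 'c' with length 3

3


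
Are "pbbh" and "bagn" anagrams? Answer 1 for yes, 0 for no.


Strings: "pbbh", "bagn"
Sorted first:  bbhp
Sorted second: abgn
Differ at position 0: 'b' vs 'a' => not anagrams

0


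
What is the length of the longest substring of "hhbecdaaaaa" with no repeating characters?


Input: "hhbecdaaaaa"
Sliding window (track last position of each char):
  Position 0 ('h'): window [0,0] length 1 -- new best
  Position 1 ('h'): repeat (last at 0), move window start to 1
  Position 1 ('h'): window [1,1] length 1
  Position 2 ('b'): window [1,2] length 2 -- new best
  Position 3 ('e'): window [1,3] length 3 -- new best
  Position 4 ('c'): window [1,4] length 4 -- new best
  Position 5 ('d'): window [1,5] length 5 -- new best
  Position 6 ('a'): window [1,6] length 6 -- new best
  Position 7 ('a'): repeat (last at 6), move window start to 7
  Position 7 ('a'): window [7,7] length 1
  Position 8 ('a'): repeat (last at 7), move window start to 8
  Position 8 ('a'): window [8,8] length 1
  Position 9 ('a'): repeat (last at 8), move window start to 9
  Position 9 ('a'): window [9,9] length 1
  Position 10 ('a'): repeat (last at 9), move window start to 10
  Position 10 ('a'): window [10,10] length 1
Longest substring with no repeats: "hbecda" with length 6

6


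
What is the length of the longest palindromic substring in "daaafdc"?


Input: "daaafdc"
Checking substrings for palindromes:
  [1:4] "aaa" (len 3) => palindrome
  [1:3] "aa" (len 2) => palindrome
  [2:4] "aa" (len 2) => palindrome
Longest palindromic substring: "aaa" with length 3

3


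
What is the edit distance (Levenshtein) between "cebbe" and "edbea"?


Computing edit distance: "cebbe" -> "edbea"
DP table:
           e    d    b    e    a
      0    1    2    3    4    5
  c   1    1    2    3    4    5
  e   2    1    2    3    3    4
  b   3    2    2    2    3    4
  b   4    3    3    2    3    4
  e   5    4    4    3    2    3
Edit distance = dp[5][5] = 3

3


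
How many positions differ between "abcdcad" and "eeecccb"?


Comparing "abcdcad" and "eeecccb" position by position:
  Position 0: 'a' vs 'e' => DIFFER
  Position 1: 'b' vs 'e' => DIFFER
  Position 2: 'c' vs 'e' => DIFFER
  Position 3: 'd' vs 'c' => DIFFER
  Position 4: 'c' vs 'c' => same
  Position 5: 'a' vs 'c' => DIFFER
  Position 6: 'd' vs 'b' => DIFFER
Positions that differ: 6

6


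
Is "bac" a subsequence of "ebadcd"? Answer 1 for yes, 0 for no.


Check if "bac" is a subsequence of "ebadcd"
Greedy scan:
  Position 0 ('e'): no match needed
  Position 1 ('b'): matches sub[0] = 'b'
  Position 2 ('a'): matches sub[1] = 'a'
  Position 3 ('d'): no match needed
  Position 4 ('c'): matches sub[2] = 'c'
  Position 5 ('d'): no match needed
All 3 characters matched => is a subsequence

1


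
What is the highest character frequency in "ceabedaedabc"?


Input: ceabedaedabc
Character counts:
  'a': 3
  'b': 2
  'c': 2
  'd': 2
  'e': 3
Maximum frequency: 3

3


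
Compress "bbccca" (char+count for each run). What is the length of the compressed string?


Input: bbccca
Runs:
  'b' x 2 => "b2"
  'c' x 3 => "c3"
  'a' x 1 => "a1"
Compressed: "b2c3a1"
Compressed length: 6

6


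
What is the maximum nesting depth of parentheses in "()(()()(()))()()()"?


Input: "()(()()(()))()()()"
Tracking depth:
  Position 0 '(': depth becomes 1
  Position 1 ')': depth becomes 0
  Position 2 '(': depth becomes 1
  Position 3 '(': depth becomes 2
  Position 4 ')': depth becomes 1
  Position 5 '(': depth becomes 2
  Position 6 ')': depth becomes 1
  Position 7 '(': depth becomes 2
  Position 8 '(': depth becomes 3
  Position 9 ')': depth becomes 2
  Position 10 ')': depth becomes 1
  Position 11 ')': depth becomes 0
  Position 12 '(': depth becomes 1
  Position 13 ')': depth becomes 0
  Position 14 '(': depth becomes 1
  Position 15 ')': depth becomes 0
  Position 16 '(': depth becomes 1
  Position 17 ')': depth becomes 0
Maximum depth reached: 3

3


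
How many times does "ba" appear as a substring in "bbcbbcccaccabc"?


Searching for "ba" in "bbcbbcccaccabc"
Scanning each position:
  Position 0: "bb" => no
  Position 1: "bc" => no
  Position 2: "cb" => no
  Position 3: "bb" => no
  Position 4: "bc" => no
  Position 5: "cc" => no
  Position 6: "cc" => no
  Position 7: "ca" => no
  Position 8: "ac" => no
  Position 9: "cc" => no
  Position 10: "ca" => no
  Position 11: "ab" => no
  Position 12: "bc" => no
Total occurrences: 0

0


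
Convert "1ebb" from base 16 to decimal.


Input: "1ebb" in base 16
Positional expansion:
  Digit '1' (value 1) x 16^3 = 4096
  Digit 'e' (value 14) x 16^2 = 3584
  Digit 'b' (value 11) x 16^1 = 176
  Digit 'b' (value 11) x 16^0 = 11
Sum = 7867

7867


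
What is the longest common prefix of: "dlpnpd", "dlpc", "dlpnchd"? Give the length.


Words: dlpnpd, dlpc, dlpnchd
  Position 0: all 'd' => match
  Position 1: all 'l' => match
  Position 2: all 'p' => match
  Position 3: ('n', 'c', 'n') => mismatch, stop
LCP = "dlp" (length 3)

3


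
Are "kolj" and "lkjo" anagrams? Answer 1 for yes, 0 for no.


Strings: "kolj", "lkjo"
Sorted first:  jklo
Sorted second: jklo
Sorted forms match => anagrams

1


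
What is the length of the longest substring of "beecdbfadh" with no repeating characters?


Input: "beecdbfadh"
Sliding window (track last position of each char):
  Position 0 ('b'): window [0,0] length 1 -- new best
  Position 1 ('e'): window [0,1] length 2 -- new best
  Position 2 ('e'): repeat (last at 1), move window start to 2
  Position 2 ('e'): window [2,2] length 1
  Position 3 ('c'): window [2,3] length 2
  Position 4 ('d'): window [2,4] length 3 -- new best
  Position 5 ('b'): window [2,5] length 4 -- new best
  Position 6 ('f'): window [2,6] length 5 -- new best
  Position 7 ('a'): window [2,7] length 6 -- new best
  Position 8 ('d'): repeat (last at 4), move window start to 5
  Position 8 ('d'): window [5,8] length 4
  Position 9 ('h'): window [5,9] length 5
Longest substring with no repeats: "ecdbfa" with length 6

6


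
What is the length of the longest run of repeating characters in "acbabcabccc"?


Input: "acbabcabccc"
Scanning for longest run:
  Position 1 ('c'): new char, reset run to 1
  Position 2 ('b'): new char, reset run to 1
  Position 3 ('a'): new char, reset run to 1
  Position 4 ('b'): new char, reset run to 1
  Position 5 ('c'): new char, reset run to 1
  Position 6 ('a'): new char, reset run to 1
  Position 7 ('b'): new char, reset run to 1
  Position 8 ('c'): new char, reset run to 1
  Position 9 ('c'): continues run of 'c', length=2
  Position 10 ('c'): continues run of 'c', length=3
Longest run: 'c' with length 3

3


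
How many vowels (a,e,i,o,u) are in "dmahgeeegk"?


Input: dmahgeeegk
Checking each character:
  'd' at position 0: consonant
  'm' at position 1: consonant
  'a' at position 2: vowel (running total: 1)
  'h' at position 3: consonant
  'g' at position 4: consonant
  'e' at position 5: vowel (running total: 2)
  'e' at position 6: vowel (running total: 3)
  'e' at position 7: vowel (running total: 4)
  'g' at position 8: consonant
  'k' at position 9: consonant
Total vowels: 4

4


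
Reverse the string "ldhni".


Input: ldhni
Reading characters right to left:
  Position 4: 'i'
  Position 3: 'n'
  Position 2: 'h'
  Position 1: 'd'
  Position 0: 'l'
Reversed: inhdl

inhdl


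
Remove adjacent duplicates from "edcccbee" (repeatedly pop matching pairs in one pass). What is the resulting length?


Input: edcccbee
Stack-based adjacent duplicate removal:
  Read 'e': push. Stack: e
  Read 'd': push. Stack: ed
  Read 'c': push. Stack: edc
  Read 'c': matches stack top 'c' => pop. Stack: ed
  Read 'c': push. Stack: edc
  Read 'b': push. Stack: edcb
  Read 'e': push. Stack: edcbe
  Read 'e': matches stack top 'e' => pop. Stack: edcb
Final stack: "edcb" (length 4)

4


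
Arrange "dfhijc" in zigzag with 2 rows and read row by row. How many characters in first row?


Zigzag "dfhijc" into 2 rows:
Placing characters:
  'd' => row 0
  'f' => row 1
  'h' => row 0
  'i' => row 1
  'j' => row 0
  'c' => row 1
Rows:
  Row 0: "dhj"
  Row 1: "fic"
First row length: 3

3


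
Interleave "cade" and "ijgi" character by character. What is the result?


Interleaving "cade" and "ijgi":
  Position 0: 'c' from first, 'i' from second => "ci"
  Position 1: 'a' from first, 'j' from second => "aj"
  Position 2: 'd' from first, 'g' from second => "dg"
  Position 3: 'e' from first, 'i' from second => "ei"
Result: ciajdgei

ciajdgei


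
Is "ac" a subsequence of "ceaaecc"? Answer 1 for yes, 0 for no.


Check if "ac" is a subsequence of "ceaaecc"
Greedy scan:
  Position 0 ('c'): no match needed
  Position 1 ('e'): no match needed
  Position 2 ('a'): matches sub[0] = 'a'
  Position 3 ('a'): no match needed
  Position 4 ('e'): no match needed
  Position 5 ('c'): matches sub[1] = 'c'
  Position 6 ('c'): no match needed
All 2 characters matched => is a subsequence

1


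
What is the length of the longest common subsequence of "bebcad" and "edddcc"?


LCS of "bebcad" and "edddcc"
DP table:
           e    d    d    d    c    c
      0    0    0    0    0    0    0
  b   0    0    0    0    0    0    0
  e   0    1    1    1    1    1    1
  b   0    1    1    1    1    1    1
  c   0    1    1    1    1    2    2
  a   0    1    1    1    1    2    2
  d   0    1    2    2    2    2    2
LCS length = dp[6][6] = 2

2


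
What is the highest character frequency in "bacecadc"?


Input: bacecadc
Character counts:
  'a': 2
  'b': 1
  'c': 3
  'd': 1
  'e': 1
Maximum frequency: 3

3


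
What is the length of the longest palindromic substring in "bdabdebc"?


Input: "bdabdebc"
Checking substrings for palindromes:
  No multi-char palindromic substrings found
Longest palindromic substring: "b" with length 1

1


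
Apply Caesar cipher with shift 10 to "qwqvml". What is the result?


Caesar cipher: shift "qwqvml" by 10
  'q' (pos 16) + 10 = pos 0 = 'a'
  'w' (pos 22) + 10 = pos 6 = 'g'
  'q' (pos 16) + 10 = pos 0 = 'a'
  'v' (pos 21) + 10 = pos 5 = 'f'
  'm' (pos 12) + 10 = pos 22 = 'w'
  'l' (pos 11) + 10 = pos 21 = 'v'
Result: agafwv

agafwv


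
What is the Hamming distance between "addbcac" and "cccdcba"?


Comparing "addbcac" and "cccdcba" position by position:
  Position 0: 'a' vs 'c' => differ
  Position 1: 'd' vs 'c' => differ
  Position 2: 'd' vs 'c' => differ
  Position 3: 'b' vs 'd' => differ
  Position 4: 'c' vs 'c' => same
  Position 5: 'a' vs 'b' => differ
  Position 6: 'c' vs 'a' => differ
Total differences (Hamming distance): 6

6


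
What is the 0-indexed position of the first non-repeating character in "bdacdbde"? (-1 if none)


Input: bdacdbde
Character frequencies:
  'a': 1
  'b': 2
  'c': 1
  'd': 3
  'e': 1
Scanning left to right for freq == 1:
  Position 0 ('b'): freq=2, skip
  Position 1 ('d'): freq=3, skip
  Position 2 ('a'): unique! => answer = 2

2


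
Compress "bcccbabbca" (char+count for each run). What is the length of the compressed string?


Input: bcccbabbca
Runs:
  'b' x 1 => "b1"
  'c' x 3 => "c3"
  'b' x 1 => "b1"
  'a' x 1 => "a1"
  'b' x 2 => "b2"
  'c' x 1 => "c1"
  'a' x 1 => "a1"
Compressed: "b1c3b1a1b2c1a1"
Compressed length: 14

14


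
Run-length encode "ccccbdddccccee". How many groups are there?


Input: ccccbdddccccee
Scanning for consecutive runs:
  Group 1: 'c' x 4 (positions 0-3)
  Group 2: 'b' x 1 (positions 4-4)
  Group 3: 'd' x 3 (positions 5-7)
  Group 4: 'c' x 4 (positions 8-11)
  Group 5: 'e' x 2 (positions 12-13)
Total groups: 5

5


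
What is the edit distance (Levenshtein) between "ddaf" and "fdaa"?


Computing edit distance: "ddaf" -> "fdaa"
DP table:
           f    d    a    a
      0    1    2    3    4
  d   1    1    1    2    3
  d   2    2    1    2    3
  a   3    3    2    1    2
  f   4    3    3    2    2
Edit distance = dp[4][4] = 2

2


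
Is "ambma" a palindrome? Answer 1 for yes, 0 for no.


Input: ambma
Reversed: ambma
  Compare pos 0 ('a') with pos 4 ('a'): match
  Compare pos 1 ('m') with pos 3 ('m'): match
Result: palindrome

1


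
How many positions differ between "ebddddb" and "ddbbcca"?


Comparing "ebddddb" and "ddbbcca" position by position:
  Position 0: 'e' vs 'd' => DIFFER
  Position 1: 'b' vs 'd' => DIFFER
  Position 2: 'd' vs 'b' => DIFFER
  Position 3: 'd' vs 'b' => DIFFER
  Position 4: 'd' vs 'c' => DIFFER
  Position 5: 'd' vs 'c' => DIFFER
  Position 6: 'b' vs 'a' => DIFFER
Positions that differ: 7

7


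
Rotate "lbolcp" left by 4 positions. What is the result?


Input: "lbolcp", rotate left by 4
First 4 characters: "lbol"
Remaining characters: "cp"
Concatenate remaining + first: "cp" + "lbol" = "cplbol"

cplbol


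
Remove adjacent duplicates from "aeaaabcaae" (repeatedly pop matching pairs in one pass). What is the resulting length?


Input: aeaaabcaae
Stack-based adjacent duplicate removal:
  Read 'a': push. Stack: a
  Read 'e': push. Stack: ae
  Read 'a': push. Stack: aea
  Read 'a': matches stack top 'a' => pop. Stack: ae
  Read 'a': push. Stack: aea
  Read 'b': push. Stack: aeab
  Read 'c': push. Stack: aeabc
  Read 'a': push. Stack: aeabca
  Read 'a': matches stack top 'a' => pop. Stack: aeabc
  Read 'e': push. Stack: aeabce
Final stack: "aeabce" (length 6)

6


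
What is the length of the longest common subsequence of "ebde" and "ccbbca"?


LCS of "ebde" and "ccbbca"
DP table:
           c    c    b    b    c    a
      0    0    0    0    0    0    0
  e   0    0    0    0    0    0    0
  b   0    0    0    1    1    1    1
  d   0    0    0    1    1    1    1
  e   0    0    0    1    1    1    1
LCS length = dp[4][6] = 1

1


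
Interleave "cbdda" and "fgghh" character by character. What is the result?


Interleaving "cbdda" and "fgghh":
  Position 0: 'c' from first, 'f' from second => "cf"
  Position 1: 'b' from first, 'g' from second => "bg"
  Position 2: 'd' from first, 'g' from second => "dg"
  Position 3: 'd' from first, 'h' from second => "dh"
  Position 4: 'a' from first, 'h' from second => "ah"
Result: cfbgdgdhah

cfbgdgdhah


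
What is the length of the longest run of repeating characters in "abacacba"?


Input: "abacacba"
Scanning for longest run:
  Position 1 ('b'): new char, reset run to 1
  Position 2 ('a'): new char, reset run to 1
  Position 3 ('c'): new char, reset run to 1
  Position 4 ('a'): new char, reset run to 1
  Position 5 ('c'): new char, reset run to 1
  Position 6 ('b'): new char, reset run to 1
  Position 7 ('a'): new char, reset run to 1
Longest run: 'a' with length 1

1


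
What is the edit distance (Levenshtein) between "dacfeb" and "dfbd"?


Computing edit distance: "dacfeb" -> "dfbd"
DP table:
           d    f    b    d
      0    1    2    3    4
  d   1    0    1    2    3
  a   2    1    1    2    3
  c   3    2    2    2    3
  f   4    3    2    3    3
  e   5    4    3    3    4
  b   6    5    4    3    4
Edit distance = dp[6][4] = 4

4


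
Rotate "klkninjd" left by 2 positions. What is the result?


Input: "klkninjd", rotate left by 2
First 2 characters: "kl"
Remaining characters: "kninjd"
Concatenate remaining + first: "kninjd" + "kl" = "kninjdkl"

kninjdkl


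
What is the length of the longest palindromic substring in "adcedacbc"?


Input: "adcedacbc"
Checking substrings for palindromes:
  [6:9] "cbc" (len 3) => palindrome
Longest palindromic substring: "cbc" with length 3

3


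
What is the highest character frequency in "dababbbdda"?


Input: dababbbdda
Character counts:
  'a': 3
  'b': 4
  'd': 3
Maximum frequency: 4

4


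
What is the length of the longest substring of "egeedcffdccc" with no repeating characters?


Input: "egeedcffdccc"
Sliding window (track last position of each char):
  Position 0 ('e'): window [0,0] length 1 -- new best
  Position 1 ('g'): window [0,1] length 2 -- new best
  Position 2 ('e'): repeat (last at 0), move window start to 1
  Position 2 ('e'): window [1,2] length 2
  Position 3 ('e'): repeat (last at 2), move window start to 3
  Position 3 ('e'): window [3,3] length 1
  Position 4 ('d'): window [3,4] length 2
  Position 5 ('c'): window [3,5] length 3 -- new best
  Position 6 ('f'): window [3,6] length 4 -- new best
  Position 7 ('f'): repeat (last at 6), move window start to 7
  Position 7 ('f'): window [7,7] length 1
  Position 8 ('d'): window [7,8] length 2
  Position 9 ('c'): window [7,9] length 3
  Position 10 ('c'): repeat (last at 9), move window start to 10
  Position 10 ('c'): window [10,10] length 1
  Position 11 ('c'): repeat (last at 10), move window start to 11
  Position 11 ('c'): window [11,11] length 1
Longest substring with no repeats: "edcf" with length 4

4


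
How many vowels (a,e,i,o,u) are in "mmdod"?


Input: mmdod
Checking each character:
  'm' at position 0: consonant
  'm' at position 1: consonant
  'd' at position 2: consonant
  'o' at position 3: vowel (running total: 1)
  'd' at position 4: consonant
Total vowels: 1

1


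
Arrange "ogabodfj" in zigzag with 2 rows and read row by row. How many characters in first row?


Zigzag "ogabodfj" into 2 rows:
Placing characters:
  'o' => row 0
  'g' => row 1
  'a' => row 0
  'b' => row 1
  'o' => row 0
  'd' => row 1
  'f' => row 0
  'j' => row 1
Rows:
  Row 0: "oaof"
  Row 1: "gbdj"
First row length: 4

4


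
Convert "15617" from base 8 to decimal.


Input: "15617" in base 8
Positional expansion:
  Digit '1' (value 1) x 8^4 = 4096
  Digit '5' (value 5) x 8^3 = 2560
  Digit '6' (value 6) x 8^2 = 384
  Digit '1' (value 1) x 8^1 = 8
  Digit '7' (value 7) x 8^0 = 7
Sum = 7055

7055


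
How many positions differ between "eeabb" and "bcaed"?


Comparing "eeabb" and "bcaed" position by position:
  Position 0: 'e' vs 'b' => DIFFER
  Position 1: 'e' vs 'c' => DIFFER
  Position 2: 'a' vs 'a' => same
  Position 3: 'b' vs 'e' => DIFFER
  Position 4: 'b' vs 'd' => DIFFER
Positions that differ: 4

4


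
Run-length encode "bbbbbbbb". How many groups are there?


Input: bbbbbbbb
Scanning for consecutive runs:
  Group 1: 'b' x 8 (positions 0-7)
Total groups: 1

1


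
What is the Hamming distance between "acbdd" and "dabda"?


Comparing "acbdd" and "dabda" position by position:
  Position 0: 'a' vs 'd' => differ
  Position 1: 'c' vs 'a' => differ
  Position 2: 'b' vs 'b' => same
  Position 3: 'd' vs 'd' => same
  Position 4: 'd' vs 'a' => differ
Total differences (Hamming distance): 3

3


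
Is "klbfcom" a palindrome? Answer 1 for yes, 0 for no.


Input: klbfcom
Reversed: mocfblk
  Compare pos 0 ('k') with pos 6 ('m'): MISMATCH
  Compare pos 1 ('l') with pos 5 ('o'): MISMATCH
  Compare pos 2 ('b') with pos 4 ('c'): MISMATCH
Result: not a palindrome

0


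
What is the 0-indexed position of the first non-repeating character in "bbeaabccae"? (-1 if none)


Input: bbeaabccae
Character frequencies:
  'a': 3
  'b': 3
  'c': 2
  'e': 2
Scanning left to right for freq == 1:
  Position 0 ('b'): freq=3, skip
  Position 1 ('b'): freq=3, skip
  Position 2 ('e'): freq=2, skip
  Position 3 ('a'): freq=3, skip
  Position 4 ('a'): freq=3, skip
  Position 5 ('b'): freq=3, skip
  Position 6 ('c'): freq=2, skip
  Position 7 ('c'): freq=2, skip
  Position 8 ('a'): freq=3, skip
  Position 9 ('e'): freq=2, skip
  No unique character found => answer = -1

-1


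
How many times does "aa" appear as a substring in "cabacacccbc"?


Searching for "aa" in "cabacacccbc"
Scanning each position:
  Position 0: "ca" => no
  Position 1: "ab" => no
  Position 2: "ba" => no
  Position 3: "ac" => no
  Position 4: "ca" => no
  Position 5: "ac" => no
  Position 6: "cc" => no
  Position 7: "cc" => no
  Position 8: "cb" => no
  Position 9: "bc" => no
Total occurrences: 0

0


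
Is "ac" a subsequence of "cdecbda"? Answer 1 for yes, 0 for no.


Check if "ac" is a subsequence of "cdecbda"
Greedy scan:
  Position 0 ('c'): no match needed
  Position 1 ('d'): no match needed
  Position 2 ('e'): no match needed
  Position 3 ('c'): no match needed
  Position 4 ('b'): no match needed
  Position 5 ('d'): no match needed
  Position 6 ('a'): matches sub[0] = 'a'
Only matched 1/2 characters => not a subsequence

0


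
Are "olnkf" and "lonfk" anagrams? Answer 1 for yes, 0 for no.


Strings: "olnkf", "lonfk"
Sorted first:  fklno
Sorted second: fklno
Sorted forms match => anagrams

1


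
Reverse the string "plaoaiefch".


Input: plaoaiefch
Reading characters right to left:
  Position 9: 'h'
  Position 8: 'c'
  Position 7: 'f'
  Position 6: 'e'
  Position 5: 'i'
  Position 4: 'a'
  Position 3: 'o'
  Position 2: 'a'
  Position 1: 'l'
  Position 0: 'p'
Reversed: hcfeiaoalp

hcfeiaoalp


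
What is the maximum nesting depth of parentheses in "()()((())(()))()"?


Input: "()()((())(()))()"
Tracking depth:
  Position 0 '(': depth becomes 1
  Position 1 ')': depth becomes 0
  Position 2 '(': depth becomes 1
  Position 3 ')': depth becomes 0
  Position 4 '(': depth becomes 1
  Position 5 '(': depth becomes 2
  Position 6 '(': depth becomes 3
  Position 7 ')': depth becomes 2
  Position 8 ')': depth becomes 1
  Position 9 '(': depth becomes 2
  Position 10 '(': depth becomes 3
  Position 11 ')': depth becomes 2
  Position 12 ')': depth becomes 1
  Position 13 ')': depth becomes 0
  Position 14 '(': depth becomes 1
  Position 15 ')': depth becomes 0
Maximum depth reached: 3

3


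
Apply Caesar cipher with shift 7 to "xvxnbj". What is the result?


Caesar cipher: shift "xvxnbj" by 7
  'x' (pos 23) + 7 = pos 4 = 'e'
  'v' (pos 21) + 7 = pos 2 = 'c'
  'x' (pos 23) + 7 = pos 4 = 'e'
  'n' (pos 13) + 7 = pos 20 = 'u'
  'b' (pos 1) + 7 = pos 8 = 'i'
  'j' (pos 9) + 7 = pos 16 = 'q'
Result: eceuiq

eceuiq


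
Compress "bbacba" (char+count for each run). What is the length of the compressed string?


Input: bbacba
Runs:
  'b' x 2 => "b2"
  'a' x 1 => "a1"
  'c' x 1 => "c1"
  'b' x 1 => "b1"
  'a' x 1 => "a1"
Compressed: "b2a1c1b1a1"
Compressed length: 10

10


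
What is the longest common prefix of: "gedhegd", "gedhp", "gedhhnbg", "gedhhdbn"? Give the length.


Words: gedhegd, gedhp, gedhhnbg, gedhhdbn
  Position 0: all 'g' => match
  Position 1: all 'e' => match
  Position 2: all 'd' => match
  Position 3: all 'h' => match
  Position 4: ('e', 'p', 'h', 'h') => mismatch, stop
LCP = "gedh" (length 4)

4


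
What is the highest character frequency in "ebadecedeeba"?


Input: ebadecedeeba
Character counts:
  'a': 2
  'b': 2
  'c': 1
  'd': 2
  'e': 5
Maximum frequency: 5

5


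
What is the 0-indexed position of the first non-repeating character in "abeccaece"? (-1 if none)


Input: abeccaece
Character frequencies:
  'a': 2
  'b': 1
  'c': 3
  'e': 3
Scanning left to right for freq == 1:
  Position 0 ('a'): freq=2, skip
  Position 1 ('b'): unique! => answer = 1

1


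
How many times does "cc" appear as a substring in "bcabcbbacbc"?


Searching for "cc" in "bcabcbbacbc"
Scanning each position:
  Position 0: "bc" => no
  Position 1: "ca" => no
  Position 2: "ab" => no
  Position 3: "bc" => no
  Position 4: "cb" => no
  Position 5: "bb" => no
  Position 6: "ba" => no
  Position 7: "ac" => no
  Position 8: "cb" => no
  Position 9: "bc" => no
Total occurrences: 0

0


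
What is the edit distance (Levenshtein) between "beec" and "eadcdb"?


Computing edit distance: "beec" -> "eadcdb"
DP table:
           e    a    d    c    d    b
      0    1    2    3    4    5    6
  b   1    1    2    3    4    5    5
  e   2    1    2    3    4    5    6
  e   3    2    2    3    4    5    6
  c   4    3    3    3    3    4    5
Edit distance = dp[4][6] = 5

5


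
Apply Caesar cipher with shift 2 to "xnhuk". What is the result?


Caesar cipher: shift "xnhuk" by 2
  'x' (pos 23) + 2 = pos 25 = 'z'
  'n' (pos 13) + 2 = pos 15 = 'p'
  'h' (pos 7) + 2 = pos 9 = 'j'
  'u' (pos 20) + 2 = pos 22 = 'w'
  'k' (pos 10) + 2 = pos 12 = 'm'
Result: zpjwm

zpjwm


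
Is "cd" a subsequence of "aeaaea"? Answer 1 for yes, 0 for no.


Check if "cd" is a subsequence of "aeaaea"
Greedy scan:
  Position 0 ('a'): no match needed
  Position 1 ('e'): no match needed
  Position 2 ('a'): no match needed
  Position 3 ('a'): no match needed
  Position 4 ('e'): no match needed
  Position 5 ('a'): no match needed
Only matched 0/2 characters => not a subsequence

0


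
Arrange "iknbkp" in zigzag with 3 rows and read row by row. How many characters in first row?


Zigzag "iknbkp" into 3 rows:
Placing characters:
  'i' => row 0
  'k' => row 1
  'n' => row 2
  'b' => row 1
  'k' => row 0
  'p' => row 1
Rows:
  Row 0: "ik"
  Row 1: "kbp"
  Row 2: "n"
First row length: 2

2


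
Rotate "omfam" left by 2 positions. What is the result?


Input: "omfam", rotate left by 2
First 2 characters: "om"
Remaining characters: "fam"
Concatenate remaining + first: "fam" + "om" = "famom"

famom


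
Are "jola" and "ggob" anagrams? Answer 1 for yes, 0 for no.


Strings: "jola", "ggob"
Sorted first:  ajlo
Sorted second: bggo
Differ at position 0: 'a' vs 'b' => not anagrams

0


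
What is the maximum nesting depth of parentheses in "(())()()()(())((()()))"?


Input: "(())()()()(())((()()))"
Tracking depth:
  Position 0 '(': depth becomes 1
  Position 1 '(': depth becomes 2
  Position 2 ')': depth becomes 1
  Position 3 ')': depth becomes 0
  Position 4 '(': depth becomes 1
  Position 5 ')': depth becomes 0
  Position 6 '(': depth becomes 1
  Position 7 ')': depth becomes 0
  Position 8 '(': depth becomes 1
  Position 9 ')': depth becomes 0
  Position 10 '(': depth becomes 1
  Position 11 '(': depth becomes 2
  Position 12 ')': depth becomes 1
  Position 13 ')': depth becomes 0
  Position 14 '(': depth becomes 1
  Position 15 '(': depth becomes 2
  Position 16 '(': depth becomes 3
  Position 17 ')': depth becomes 2
  Position 18 '(': depth becomes 3
  Position 19 ')': depth becomes 2
  Position 20 ')': depth becomes 1
  Position 21 ')': depth becomes 0
Maximum depth reached: 3

3


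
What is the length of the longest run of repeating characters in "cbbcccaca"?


Input: "cbbcccaca"
Scanning for longest run:
  Position 1 ('b'): new char, reset run to 1
  Position 2 ('b'): continues run of 'b', length=2
  Position 3 ('c'): new char, reset run to 1
  Position 4 ('c'): continues run of 'c', length=2
  Position 5 ('c'): continues run of 'c', length=3
  Position 6 ('a'): new char, reset run to 1
  Position 7 ('c'): new char, reset run to 1
  Position 8 ('a'): new char, reset run to 1
Longest run: 'c' with length 3

3


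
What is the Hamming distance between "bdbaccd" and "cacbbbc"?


Comparing "bdbaccd" and "cacbbbc" position by position:
  Position 0: 'b' vs 'c' => differ
  Position 1: 'd' vs 'a' => differ
  Position 2: 'b' vs 'c' => differ
  Position 3: 'a' vs 'b' => differ
  Position 4: 'c' vs 'b' => differ
  Position 5: 'c' vs 'b' => differ
  Position 6: 'd' vs 'c' => differ
Total differences (Hamming distance): 7

7


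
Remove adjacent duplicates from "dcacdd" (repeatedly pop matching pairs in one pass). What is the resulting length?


Input: dcacdd
Stack-based adjacent duplicate removal:
  Read 'd': push. Stack: d
  Read 'c': push. Stack: dc
  Read 'a': push. Stack: dca
  Read 'c': push. Stack: dcac
  Read 'd': push. Stack: dcacd
  Read 'd': matches stack top 'd' => pop. Stack: dcac
Final stack: "dcac" (length 4)

4


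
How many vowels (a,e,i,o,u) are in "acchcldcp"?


Input: acchcldcp
Checking each character:
  'a' at position 0: vowel (running total: 1)
  'c' at position 1: consonant
  'c' at position 2: consonant
  'h' at position 3: consonant
  'c' at position 4: consonant
  'l' at position 5: consonant
  'd' at position 6: consonant
  'c' at position 7: consonant
  'p' at position 8: consonant
Total vowels: 1

1


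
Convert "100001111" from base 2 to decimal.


Input: "100001111" in base 2
Positional expansion:
  Digit '1' (value 1) x 2^8 = 256
  Digit '0' (value 0) x 2^7 = 0
  Digit '0' (value 0) x 2^6 = 0
  Digit '0' (value 0) x 2^5 = 0
  Digit '0' (value 0) x 2^4 = 0
  Digit '1' (value 1) x 2^3 = 8
  Digit '1' (value 1) x 2^2 = 4
  Digit '1' (value 1) x 2^1 = 2
  Digit '1' (value 1) x 2^0 = 1
Sum = 271

271


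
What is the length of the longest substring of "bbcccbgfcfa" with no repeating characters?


Input: "bbcccbgfcfa"
Sliding window (track last position of each char):
  Position 0 ('b'): window [0,0] length 1 -- new best
  Position 1 ('b'): repeat (last at 0), move window start to 1
  Position 1 ('b'): window [1,1] length 1
  Position 2 ('c'): window [1,2] length 2 -- new best
  Position 3 ('c'): repeat (last at 2), move window start to 3
  Position 3 ('c'): window [3,3] length 1
  Position 4 ('c'): repeat (last at 3), move window start to 4
  Position 4 ('c'): window [4,4] length 1
  Position 5 ('b'): window [4,5] length 2
  Position 6 ('g'): window [4,6] length 3 -- new best
  Position 7 ('f'): window [4,7] length 4 -- new best
  Position 8 ('c'): repeat (last at 4), move window start to 5
  Position 8 ('c'): window [5,8] length 4
  Position 9 ('f'): repeat (last at 7), move window start to 8
  Position 9 ('f'): window [8,9] length 2
  Position 10 ('a'): window [8,10] length 3
Longest substring with no repeats: "cbgf" with length 4

4


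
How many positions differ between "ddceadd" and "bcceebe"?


Comparing "ddceadd" and "bcceebe" position by position:
  Position 0: 'd' vs 'b' => DIFFER
  Position 1: 'd' vs 'c' => DIFFER
  Position 2: 'c' vs 'c' => same
  Position 3: 'e' vs 'e' => same
  Position 4: 'a' vs 'e' => DIFFER
  Position 5: 'd' vs 'b' => DIFFER
  Position 6: 'd' vs 'e' => DIFFER
Positions that differ: 5

5


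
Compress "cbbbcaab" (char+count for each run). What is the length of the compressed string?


Input: cbbbcaab
Runs:
  'c' x 1 => "c1"
  'b' x 3 => "b3"
  'c' x 1 => "c1"
  'a' x 2 => "a2"
  'b' x 1 => "b1"
Compressed: "c1b3c1a2b1"
Compressed length: 10

10


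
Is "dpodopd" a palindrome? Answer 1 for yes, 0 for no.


Input: dpodopd
Reversed: dpodopd
  Compare pos 0 ('d') with pos 6 ('d'): match
  Compare pos 1 ('p') with pos 5 ('p'): match
  Compare pos 2 ('o') with pos 4 ('o'): match
Result: palindrome

1


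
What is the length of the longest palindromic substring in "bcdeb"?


Input: "bcdeb"
Checking substrings for palindromes:
  No multi-char palindromic substrings found
Longest palindromic substring: "b" with length 1

1


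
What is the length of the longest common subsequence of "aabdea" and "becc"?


LCS of "aabdea" and "becc"
DP table:
           b    e    c    c
      0    0    0    0    0
  a   0    0    0    0    0
  a   0    0    0    0    0
  b   0    1    1    1    1
  d   0    1    1    1    1
  e   0    1    2    2    2
  a   0    1    2    2    2
LCS length = dp[6][4] = 2

2


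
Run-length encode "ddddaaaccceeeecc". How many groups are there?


Input: ddddaaaccceeeecc
Scanning for consecutive runs:
  Group 1: 'd' x 4 (positions 0-3)
  Group 2: 'a' x 3 (positions 4-6)
  Group 3: 'c' x 3 (positions 7-9)
  Group 4: 'e' x 4 (positions 10-13)
  Group 5: 'c' x 2 (positions 14-15)
Total groups: 5

5


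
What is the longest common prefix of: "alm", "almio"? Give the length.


Words: alm, almio
  Position 0: all 'a' => match
  Position 1: all 'l' => match
  Position 2: all 'm' => match
LCP = "alm" (length 3)

3


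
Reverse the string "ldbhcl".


Input: ldbhcl
Reading characters right to left:
  Position 5: 'l'
  Position 4: 'c'
  Position 3: 'h'
  Position 2: 'b'
  Position 1: 'd'
  Position 0: 'l'
Reversed: lchbdl

lchbdl


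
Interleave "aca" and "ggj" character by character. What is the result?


Interleaving "aca" and "ggj":
  Position 0: 'a' from first, 'g' from second => "ag"
  Position 1: 'c' from first, 'g' from second => "cg"
  Position 2: 'a' from first, 'j' from second => "aj"
Result: agcgaj

agcgaj


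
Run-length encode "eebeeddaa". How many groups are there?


Input: eebeeddaa
Scanning for consecutive runs:
  Group 1: 'e' x 2 (positions 0-1)
  Group 2: 'b' x 1 (positions 2-2)
  Group 3: 'e' x 2 (positions 3-4)
  Group 4: 'd' x 2 (positions 5-6)
  Group 5: 'a' x 2 (positions 7-8)
Total groups: 5

5


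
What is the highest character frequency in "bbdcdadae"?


Input: bbdcdadae
Character counts:
  'a': 2
  'b': 2
  'c': 1
  'd': 3
  'e': 1
Maximum frequency: 3

3


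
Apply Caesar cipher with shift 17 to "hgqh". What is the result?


Caesar cipher: shift "hgqh" by 17
  'h' (pos 7) + 17 = pos 24 = 'y'
  'g' (pos 6) + 17 = pos 23 = 'x'
  'q' (pos 16) + 17 = pos 7 = 'h'
  'h' (pos 7) + 17 = pos 24 = 'y'
Result: yxhy

yxhy


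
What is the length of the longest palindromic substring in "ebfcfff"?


Input: "ebfcfff"
Checking substrings for palindromes:
  [2:5] "fcf" (len 3) => palindrome
  [4:7] "fff" (len 3) => palindrome
  [4:6] "ff" (len 2) => palindrome
  [5:7] "ff" (len 2) => palindrome
Longest palindromic substring: "fcf" with length 3

3


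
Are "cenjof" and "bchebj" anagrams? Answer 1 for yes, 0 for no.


Strings: "cenjof", "bchebj"
Sorted first:  cefjno
Sorted second: bbcehj
Differ at position 0: 'c' vs 'b' => not anagrams

0


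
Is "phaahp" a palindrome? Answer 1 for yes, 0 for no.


Input: phaahp
Reversed: phaahp
  Compare pos 0 ('p') with pos 5 ('p'): match
  Compare pos 1 ('h') with pos 4 ('h'): match
  Compare pos 2 ('a') with pos 3 ('a'): match
Result: palindrome

1


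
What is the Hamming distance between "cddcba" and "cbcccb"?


Comparing "cddcba" and "cbcccb" position by position:
  Position 0: 'c' vs 'c' => same
  Position 1: 'd' vs 'b' => differ
  Position 2: 'd' vs 'c' => differ
  Position 3: 'c' vs 'c' => same
  Position 4: 'b' vs 'c' => differ
  Position 5: 'a' vs 'b' => differ
Total differences (Hamming distance): 4

4


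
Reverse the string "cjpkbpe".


Input: cjpkbpe
Reading characters right to left:
  Position 6: 'e'
  Position 5: 'p'
  Position 4: 'b'
  Position 3: 'k'
  Position 2: 'p'
  Position 1: 'j'
  Position 0: 'c'
Reversed: epbkpjc

epbkpjc


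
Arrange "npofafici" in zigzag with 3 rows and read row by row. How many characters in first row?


Zigzag "npofafici" into 3 rows:
Placing characters:
  'n' => row 0
  'p' => row 1
  'o' => row 2
  'f' => row 1
  'a' => row 0
  'f' => row 1
  'i' => row 2
  'c' => row 1
  'i' => row 0
Rows:
  Row 0: "nai"
  Row 1: "pffc"
  Row 2: "oi"
First row length: 3

3


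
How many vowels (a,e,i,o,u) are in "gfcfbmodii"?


Input: gfcfbmodii
Checking each character:
  'g' at position 0: consonant
  'f' at position 1: consonant
  'c' at position 2: consonant
  'f' at position 3: consonant
  'b' at position 4: consonant
  'm' at position 5: consonant
  'o' at position 6: vowel (running total: 1)
  'd' at position 7: consonant
  'i' at position 8: vowel (running total: 2)
  'i' at position 9: vowel (running total: 3)
Total vowels: 3

3


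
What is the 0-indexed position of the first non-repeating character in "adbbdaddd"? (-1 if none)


Input: adbbdaddd
Character frequencies:
  'a': 2
  'b': 2
  'd': 5
Scanning left to right for freq == 1:
  Position 0 ('a'): freq=2, skip
  Position 1 ('d'): freq=5, skip
  Position 2 ('b'): freq=2, skip
  Position 3 ('b'): freq=2, skip
  Position 4 ('d'): freq=5, skip
  Position 5 ('a'): freq=2, skip
  Position 6 ('d'): freq=5, skip
  Position 7 ('d'): freq=5, skip
  Position 8 ('d'): freq=5, skip
  No unique character found => answer = -1

-1


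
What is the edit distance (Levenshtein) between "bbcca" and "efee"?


Computing edit distance: "bbcca" -> "efee"
DP table:
           e    f    e    e
      0    1    2    3    4
  b   1    1    2    3    4
  b   2    2    2    3    4
  c   3    3    3    3    4
  c   4    4    4    4    4
  a   5    5    5    5    5
Edit distance = dp[5][4] = 5

5


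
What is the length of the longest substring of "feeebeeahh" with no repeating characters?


Input: "feeebeeahh"
Sliding window (track last position of each char):
  Position 0 ('f'): window [0,0] length 1 -- new best
  Position 1 ('e'): window [0,1] length 2 -- new best
  Position 2 ('e'): repeat (last at 1), move window start to 2
  Position 2 ('e'): window [2,2] length 1
  Position 3 ('e'): repeat (last at 2), move window start to 3
  Position 3 ('e'): window [3,3] length 1
  Position 4 ('b'): window [3,4] length 2
  Position 5 ('e'): repeat (last at 3), move window start to 4
  Position 5 ('e'): window [4,5] length 2
  Position 6 ('e'): repeat (last at 5), move window start to 6
  Position 6 ('e'): window [6,6] length 1
  Position 7 ('a'): window [6,7] length 2
  Position 8 ('h'): window [6,8] length 3 -- new best
  Position 9 ('h'): repeat (last at 8), move window start to 9
  Position 9 ('h'): window [9,9] length 1
Longest substring with no repeats: "eah" with length 3

3


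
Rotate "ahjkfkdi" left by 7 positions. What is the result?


Input: "ahjkfkdi", rotate left by 7
First 7 characters: "ahjkfkd"
Remaining characters: "i"
Concatenate remaining + first: "i" + "ahjkfkd" = "iahjkfkd"

iahjkfkd


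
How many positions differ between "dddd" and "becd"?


Comparing "dddd" and "becd" position by position:
  Position 0: 'd' vs 'b' => DIFFER
  Position 1: 'd' vs 'e' => DIFFER
  Position 2: 'd' vs 'c' => DIFFER
  Position 3: 'd' vs 'd' => same
Positions that differ: 3

3


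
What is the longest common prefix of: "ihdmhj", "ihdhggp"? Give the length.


Words: ihdmhj, ihdhggp
  Position 0: all 'i' => match
  Position 1: all 'h' => match
  Position 2: all 'd' => match
  Position 3: ('m', 'h') => mismatch, stop
LCP = "ihd" (length 3)

3
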